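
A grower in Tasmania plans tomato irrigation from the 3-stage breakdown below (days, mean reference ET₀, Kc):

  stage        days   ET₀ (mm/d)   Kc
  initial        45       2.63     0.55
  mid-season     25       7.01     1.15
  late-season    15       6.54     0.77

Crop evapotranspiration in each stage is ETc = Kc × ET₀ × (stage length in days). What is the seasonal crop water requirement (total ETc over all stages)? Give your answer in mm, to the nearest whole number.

342 mm

initial: 0.55 × 2.63 × 45 = 65.09 mm
mid-season: 1.15 × 7.01 × 25 = 201.54 mm
late-season: 0.77 × 6.54 × 15 = 75.54 mm
Seasonal total = 342.17 mm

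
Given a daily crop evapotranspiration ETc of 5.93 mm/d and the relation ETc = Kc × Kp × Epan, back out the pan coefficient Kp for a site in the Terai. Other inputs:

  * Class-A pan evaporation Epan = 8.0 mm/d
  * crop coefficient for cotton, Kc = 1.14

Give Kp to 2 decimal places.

ETc = Kc × Kp × Epan  ⇒  Kp = ETc / (Kc × Epan)
Kp = 5.93 / (1.14 × 8.0) = 5.93 / 9.120 = 0.6502

0.65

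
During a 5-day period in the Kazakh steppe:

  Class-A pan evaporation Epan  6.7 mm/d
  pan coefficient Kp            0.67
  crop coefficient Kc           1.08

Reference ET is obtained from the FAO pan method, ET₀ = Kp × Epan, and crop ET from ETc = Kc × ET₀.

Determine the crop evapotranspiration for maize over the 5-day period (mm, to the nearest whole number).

ET₀ = 0.67 × 6.7 = 4.4890 mm/d
ETc = Kc × ET₀ = 1.08 × 4.4890 = 4.8481 mm/d
Over 5 days: 4.8481 × 5 = 24.241 mm

24 mm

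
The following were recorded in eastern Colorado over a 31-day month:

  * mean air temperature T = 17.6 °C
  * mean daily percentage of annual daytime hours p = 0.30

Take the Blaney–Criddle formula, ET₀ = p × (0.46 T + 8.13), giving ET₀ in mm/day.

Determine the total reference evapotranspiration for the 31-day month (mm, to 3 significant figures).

ET₀ = 0.30 × (0.46 × 17.6 + 8.13) = 0.30 × 16.226 = 4.8678 mm/d
Monthly total = 4.8678 × 31 = 150.902 mm

151 mm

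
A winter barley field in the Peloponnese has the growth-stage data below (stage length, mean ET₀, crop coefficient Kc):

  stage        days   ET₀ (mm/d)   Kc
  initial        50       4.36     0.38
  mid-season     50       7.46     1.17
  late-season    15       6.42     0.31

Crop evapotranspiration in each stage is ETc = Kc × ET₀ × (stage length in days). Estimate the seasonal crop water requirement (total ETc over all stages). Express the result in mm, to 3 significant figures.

initial: 0.38 × 4.36 × 50 = 82.84 mm
mid-season: 1.17 × 7.46 × 50 = 436.41 mm
late-season: 0.31 × 6.42 × 15 = 29.85 mm
Seasonal total = 549.10 mm

549 mm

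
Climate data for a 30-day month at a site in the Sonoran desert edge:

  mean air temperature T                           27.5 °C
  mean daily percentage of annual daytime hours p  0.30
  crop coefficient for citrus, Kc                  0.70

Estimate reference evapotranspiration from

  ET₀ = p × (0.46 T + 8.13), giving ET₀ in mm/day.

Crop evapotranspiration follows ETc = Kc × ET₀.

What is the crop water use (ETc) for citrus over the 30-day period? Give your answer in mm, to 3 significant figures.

131 mm

ET₀ = 0.30 × (0.46 × 27.5 + 8.13) = 0.30 × 20.780 = 6.2340 mm/d
ETc = Kc × ET₀ = 0.70 × 6.2340 = 4.3638 mm/d
Over 30 days: 4.3638 × 30 = 130.914 mm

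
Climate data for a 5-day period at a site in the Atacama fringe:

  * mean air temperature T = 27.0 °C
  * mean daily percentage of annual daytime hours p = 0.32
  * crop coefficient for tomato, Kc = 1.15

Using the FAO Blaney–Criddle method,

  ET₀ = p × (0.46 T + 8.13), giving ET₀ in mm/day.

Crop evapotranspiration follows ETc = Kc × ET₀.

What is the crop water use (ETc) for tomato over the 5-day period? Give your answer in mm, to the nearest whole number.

38 mm

ET₀ = 0.32 × (0.46 × 27.0 + 8.13) = 0.32 × 20.550 = 6.5760 mm/d
ETc = Kc × ET₀ = 1.15 × 6.5760 = 7.5624 mm/d
Over 5 days: 7.5624 × 5 = 37.812 mm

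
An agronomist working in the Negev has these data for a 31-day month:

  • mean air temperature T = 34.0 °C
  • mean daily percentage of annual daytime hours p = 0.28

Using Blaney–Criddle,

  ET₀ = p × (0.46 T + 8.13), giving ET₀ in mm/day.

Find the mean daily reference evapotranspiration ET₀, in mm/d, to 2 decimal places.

ET₀ = 0.28 × (0.46 × 34.0 + 8.13) = 0.28 × 23.770 = 6.6556 mm/d

6.66 mm/d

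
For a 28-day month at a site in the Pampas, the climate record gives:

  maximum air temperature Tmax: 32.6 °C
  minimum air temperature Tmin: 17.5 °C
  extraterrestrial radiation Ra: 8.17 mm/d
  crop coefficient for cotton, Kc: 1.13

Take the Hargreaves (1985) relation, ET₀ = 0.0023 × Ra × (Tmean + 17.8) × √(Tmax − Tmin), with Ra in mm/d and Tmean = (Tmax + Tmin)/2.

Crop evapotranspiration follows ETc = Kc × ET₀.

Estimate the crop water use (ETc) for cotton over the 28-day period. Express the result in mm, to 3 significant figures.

99.0 mm

Tmean = (32.6 + 17.5)/2 = 25.05 °C
ET₀ = 0.0023 × 8.17 × (25.05 + 17.8) × √15.1 = 0.0023 × 8.17 × 42.85 × 3.8859 = 3.1289 mm/d
ETc = Kc × ET₀ = 1.13 × 3.1289 = 3.5357 mm/d
Over 28 days: 3.5357 × 28 = 99.000 mm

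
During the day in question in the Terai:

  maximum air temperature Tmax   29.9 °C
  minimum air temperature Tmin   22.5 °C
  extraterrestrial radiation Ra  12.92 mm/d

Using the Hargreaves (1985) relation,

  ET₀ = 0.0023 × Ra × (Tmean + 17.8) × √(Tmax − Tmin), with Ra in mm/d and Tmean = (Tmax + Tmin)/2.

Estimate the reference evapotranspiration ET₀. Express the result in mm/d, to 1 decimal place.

Tmean = (29.9 + 22.5)/2 = 26.20 °C
ET₀ = 0.0023 × 12.92 × (26.20 + 17.8) × √7.4 = 0.0023 × 12.92 × 44.00 × 2.7203 = 3.5568 mm/d

3.6 mm/d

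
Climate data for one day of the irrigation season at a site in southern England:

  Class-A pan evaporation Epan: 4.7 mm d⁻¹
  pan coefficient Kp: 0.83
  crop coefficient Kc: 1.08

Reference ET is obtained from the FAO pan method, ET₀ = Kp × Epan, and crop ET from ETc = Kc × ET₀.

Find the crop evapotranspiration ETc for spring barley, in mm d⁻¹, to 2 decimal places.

ET₀ = 0.83 × 4.7 = 3.9010 mm/d
ETc = Kc × ET₀ = 1.08 × 3.9010 = 4.2131 mm/d

4.21 mm d⁻¹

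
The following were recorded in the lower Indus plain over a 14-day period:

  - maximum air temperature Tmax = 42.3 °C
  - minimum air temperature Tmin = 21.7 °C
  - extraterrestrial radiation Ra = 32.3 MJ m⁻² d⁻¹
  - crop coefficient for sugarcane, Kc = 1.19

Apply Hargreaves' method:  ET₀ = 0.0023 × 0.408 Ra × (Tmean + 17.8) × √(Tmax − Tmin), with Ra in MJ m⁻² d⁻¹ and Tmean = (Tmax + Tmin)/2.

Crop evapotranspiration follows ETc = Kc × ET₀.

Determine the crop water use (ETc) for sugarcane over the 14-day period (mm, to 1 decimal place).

Tmean = (42.3 + 21.7)/2 = 32.00 °C
0.408 Ra = 0.408 × 32.3 = 13.1784 mm/d equivalent
ET₀ = 0.0023 × 13.1784 × (32.00 + 17.8) × √20.6 = 0.0023 × 13.1784 × 49.80 × 4.5387 = 6.8510 mm/d
ETc = Kc × ET₀ = 1.19 × 6.8510 = 8.1527 mm/d
Over 14 days: 8.1527 × 14 = 114.138 mm

114.1 mm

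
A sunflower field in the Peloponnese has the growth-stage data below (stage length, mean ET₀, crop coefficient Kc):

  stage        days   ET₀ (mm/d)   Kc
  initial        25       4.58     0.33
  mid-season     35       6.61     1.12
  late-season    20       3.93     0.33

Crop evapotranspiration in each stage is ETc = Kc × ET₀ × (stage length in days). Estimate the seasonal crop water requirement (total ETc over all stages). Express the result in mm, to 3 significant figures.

initial: 0.33 × 4.58 × 25 = 37.79 mm
mid-season: 1.12 × 6.61 × 35 = 259.11 mm
late-season: 0.33 × 3.93 × 20 = 25.94 mm
Seasonal total = 322.84 mm

323 mm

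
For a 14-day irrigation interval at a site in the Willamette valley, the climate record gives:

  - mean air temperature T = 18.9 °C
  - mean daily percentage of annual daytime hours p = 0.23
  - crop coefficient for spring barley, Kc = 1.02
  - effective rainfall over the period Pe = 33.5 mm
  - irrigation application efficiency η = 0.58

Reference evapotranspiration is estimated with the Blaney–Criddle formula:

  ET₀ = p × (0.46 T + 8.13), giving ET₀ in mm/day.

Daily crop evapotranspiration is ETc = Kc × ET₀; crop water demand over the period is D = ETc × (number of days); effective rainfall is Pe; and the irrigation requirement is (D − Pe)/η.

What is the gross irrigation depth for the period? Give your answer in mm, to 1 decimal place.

37.5 mm

ET₀ = 0.23 × (0.46 × 18.9 + 8.13) = 0.23 × 16.824 = 3.8695 mm/d
ETc = Kc × ET₀ = 1.02 × 3.8695 = 3.9469 mm/d
Crop demand D = ETc × 14 d = 3.9469 × 14 = 55.257 mm
D − Pe = 55.257 − 33.5 = 21.757 mm
Gross irrigation = 21.757 / 0.58 = 37.512 mm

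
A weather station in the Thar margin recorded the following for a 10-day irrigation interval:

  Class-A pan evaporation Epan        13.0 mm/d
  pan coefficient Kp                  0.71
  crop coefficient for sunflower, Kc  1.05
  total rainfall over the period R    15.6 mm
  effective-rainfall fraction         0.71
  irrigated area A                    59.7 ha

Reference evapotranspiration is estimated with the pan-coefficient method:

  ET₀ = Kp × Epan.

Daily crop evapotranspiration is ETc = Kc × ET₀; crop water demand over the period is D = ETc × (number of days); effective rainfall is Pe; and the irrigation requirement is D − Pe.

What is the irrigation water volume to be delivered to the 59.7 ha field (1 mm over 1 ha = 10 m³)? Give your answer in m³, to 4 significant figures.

51250 m³

ET₀ = 0.71 × 13.0 = 9.2300 mm/d
ETc = Kc × ET₀ = 1.05 × 9.2300 = 9.6915 mm/d
Crop demand D = ETc × 10 d = 9.6915 × 10 = 96.915 mm
Pe = 0.71 × 15.6 = 11.076 mm
D − Pe = 96.915 − 11.076 = 85.839 mm
Volume = 85.839 mm × 59.7 ha × 10 = 51245.9 m³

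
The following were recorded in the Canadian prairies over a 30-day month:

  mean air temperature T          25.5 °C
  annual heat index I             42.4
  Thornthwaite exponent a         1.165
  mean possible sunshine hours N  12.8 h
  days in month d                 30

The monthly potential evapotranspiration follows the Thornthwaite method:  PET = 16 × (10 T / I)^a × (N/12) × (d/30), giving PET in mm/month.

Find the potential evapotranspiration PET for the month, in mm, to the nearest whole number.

10T/I = 10 × 25.5 / 42.4 = 6.0142
(10T/I)^a = 6.0142^1.165 = 8.0862
Uncorrected PET = 16 × 8.0862 = 129.379 mm
Correction = (N/12)(d/30) = (12.8/12)(30/30) = 1.0667
PET = 129.379 × 1.0667 = 138.009 mm/month

138 mm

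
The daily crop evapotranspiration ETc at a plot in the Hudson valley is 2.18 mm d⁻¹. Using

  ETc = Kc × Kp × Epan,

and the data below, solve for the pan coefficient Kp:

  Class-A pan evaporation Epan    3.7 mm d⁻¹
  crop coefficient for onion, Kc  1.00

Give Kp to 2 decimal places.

ETc = Kc × Kp × Epan  ⇒  Kp = ETc / (Kc × Epan)
Kp = 2.18 / (1.00 × 3.7) = 2.18 / 3.700 = 0.5892

0.59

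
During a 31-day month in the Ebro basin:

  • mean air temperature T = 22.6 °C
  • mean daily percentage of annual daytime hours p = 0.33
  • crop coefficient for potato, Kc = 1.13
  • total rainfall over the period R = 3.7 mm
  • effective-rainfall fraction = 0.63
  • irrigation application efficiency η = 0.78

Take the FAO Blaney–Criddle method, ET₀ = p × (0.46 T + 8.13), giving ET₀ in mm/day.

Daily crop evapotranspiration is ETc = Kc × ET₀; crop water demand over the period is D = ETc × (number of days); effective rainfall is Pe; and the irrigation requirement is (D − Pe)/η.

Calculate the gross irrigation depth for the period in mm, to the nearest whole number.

272 mm

ET₀ = 0.33 × (0.46 × 22.6 + 8.13) = 0.33 × 18.526 = 6.1136 mm/d
ETc = Kc × ET₀ = 1.13 × 6.1136 = 6.9084 mm/d
Crop demand D = ETc × 31 d = 6.9084 × 31 = 214.160 mm
Pe = 0.63 × 3.7 = 2.331 mm
D − Pe = 214.160 − 2.331 = 211.829 mm
Gross irrigation = 211.829 / 0.78 = 271.576 mm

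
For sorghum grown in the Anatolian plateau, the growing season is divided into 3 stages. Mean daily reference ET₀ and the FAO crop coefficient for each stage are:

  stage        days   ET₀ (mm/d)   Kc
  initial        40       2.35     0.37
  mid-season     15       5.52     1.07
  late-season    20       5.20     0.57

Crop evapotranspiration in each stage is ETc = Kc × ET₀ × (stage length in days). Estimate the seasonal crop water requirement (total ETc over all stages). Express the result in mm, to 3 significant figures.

initial: 0.37 × 2.35 × 40 = 34.78 mm
mid-season: 1.07 × 5.52 × 15 = 88.60 mm
late-season: 0.57 × 5.20 × 20 = 59.28 mm
Seasonal total = 182.66 mm

183 mm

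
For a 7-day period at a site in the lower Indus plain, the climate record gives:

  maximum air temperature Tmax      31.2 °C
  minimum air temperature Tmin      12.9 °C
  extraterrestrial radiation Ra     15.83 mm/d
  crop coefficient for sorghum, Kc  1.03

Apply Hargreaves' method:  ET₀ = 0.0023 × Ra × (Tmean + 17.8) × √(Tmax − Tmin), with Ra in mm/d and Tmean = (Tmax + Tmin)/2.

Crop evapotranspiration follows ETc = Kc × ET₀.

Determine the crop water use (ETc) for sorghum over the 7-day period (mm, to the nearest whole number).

Tmean = (31.2 + 12.9)/2 = 22.05 °C
ET₀ = 0.0023 × 15.83 × (22.05 + 17.8) × √18.3 = 0.0023 × 15.83 × 39.85 × 4.2778 = 6.2067 mm/d
ETc = Kc × ET₀ = 1.03 × 6.2067 = 6.3929 mm/d
Over 7 days: 6.3929 × 7 = 44.750 mm

45 mm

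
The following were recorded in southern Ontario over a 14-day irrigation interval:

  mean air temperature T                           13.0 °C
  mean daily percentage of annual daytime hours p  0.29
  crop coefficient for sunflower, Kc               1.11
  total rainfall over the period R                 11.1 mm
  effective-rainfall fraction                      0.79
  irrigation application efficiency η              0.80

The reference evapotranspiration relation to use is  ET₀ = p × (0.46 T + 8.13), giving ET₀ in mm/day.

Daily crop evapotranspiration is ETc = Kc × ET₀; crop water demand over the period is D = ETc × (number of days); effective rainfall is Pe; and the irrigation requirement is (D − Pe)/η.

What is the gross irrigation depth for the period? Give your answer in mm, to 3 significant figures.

ET₀ = 0.29 × (0.46 × 13.0 + 8.13) = 0.29 × 14.110 = 4.0919 mm/d
ETc = Kc × ET₀ = 1.11 × 4.0919 = 4.5420 mm/d
Crop demand D = ETc × 14 d = 4.5420 × 14 = 63.588 mm
Pe = 0.79 × 11.1 = 8.769 mm
D − Pe = 63.588 − 8.769 = 54.819 mm
Gross irrigation = 54.819 / 0.80 = 68.524 mm

68.5 mm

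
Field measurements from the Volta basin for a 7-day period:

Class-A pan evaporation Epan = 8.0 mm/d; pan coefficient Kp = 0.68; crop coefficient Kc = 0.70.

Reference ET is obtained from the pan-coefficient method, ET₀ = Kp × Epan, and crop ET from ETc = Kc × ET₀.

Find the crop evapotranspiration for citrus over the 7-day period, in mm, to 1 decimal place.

ET₀ = 0.68 × 8.0 = 5.4400 mm/d
ETc = Kc × ET₀ = 0.70 × 5.4400 = 3.8080 mm/d
Over 7 days: 3.8080 × 7 = 26.656 mm

26.7 mm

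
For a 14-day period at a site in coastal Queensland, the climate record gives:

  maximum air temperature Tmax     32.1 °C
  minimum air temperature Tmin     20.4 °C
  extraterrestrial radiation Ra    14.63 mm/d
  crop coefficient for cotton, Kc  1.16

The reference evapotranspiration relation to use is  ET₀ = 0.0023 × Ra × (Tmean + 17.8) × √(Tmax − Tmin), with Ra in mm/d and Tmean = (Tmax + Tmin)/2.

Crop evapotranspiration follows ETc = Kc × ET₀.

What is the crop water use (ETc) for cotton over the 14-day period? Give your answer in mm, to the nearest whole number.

82 mm

Tmean = (32.1 + 20.4)/2 = 26.25 °C
ET₀ = 0.0023 × 14.63 × (26.25 + 17.8) × √11.7 = 0.0023 × 14.63 × 44.05 × 3.4205 = 5.0700 mm/d
ETc = Kc × ET₀ = 1.16 × 5.0700 = 5.8812 mm/d
Over 14 days: 5.8812 × 14 = 82.337 mm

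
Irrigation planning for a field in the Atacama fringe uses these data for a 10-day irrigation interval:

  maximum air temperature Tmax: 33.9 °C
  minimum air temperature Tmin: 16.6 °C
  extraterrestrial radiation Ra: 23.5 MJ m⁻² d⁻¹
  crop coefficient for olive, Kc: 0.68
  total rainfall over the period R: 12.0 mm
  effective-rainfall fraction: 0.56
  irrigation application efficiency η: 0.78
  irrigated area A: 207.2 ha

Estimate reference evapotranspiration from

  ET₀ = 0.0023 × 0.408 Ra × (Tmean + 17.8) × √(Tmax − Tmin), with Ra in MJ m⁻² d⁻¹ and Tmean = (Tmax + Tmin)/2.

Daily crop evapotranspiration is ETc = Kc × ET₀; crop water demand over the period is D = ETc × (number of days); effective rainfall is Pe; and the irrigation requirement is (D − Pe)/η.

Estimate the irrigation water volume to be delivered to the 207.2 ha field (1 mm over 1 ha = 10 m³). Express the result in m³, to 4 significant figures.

Tmean = (33.9 + 16.6)/2 = 25.25 °C
0.408 Ra = 0.408 × 23.5 = 9.5880 mm/d equivalent
ET₀ = 0.0023 × 9.5880 × (25.25 + 17.8) × √17.3 = 0.0023 × 9.5880 × 43.05 × 4.1593 = 3.9487 mm/d
ETc = Kc × ET₀ = 0.68 × 3.9487 = 2.6851 mm/d
Crop demand D = ETc × 10 d = 2.6851 × 10 = 26.851 mm
Pe = 0.56 × 12.0 = 6.720 mm
D − Pe = 26.851 − 6.720 = 20.131 mm
Gross irrigation = 20.131 / 0.78 = 25.809 mm
Volume = 25.809 mm × 207.2 ha × 10 = 53476.2 m³

53480 m³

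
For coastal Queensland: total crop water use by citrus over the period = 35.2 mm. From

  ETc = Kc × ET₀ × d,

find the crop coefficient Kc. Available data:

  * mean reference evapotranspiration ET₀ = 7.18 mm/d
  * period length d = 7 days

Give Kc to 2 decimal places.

ETc = Kc × ET₀ × d  ⇒  Kc = ETc / (ET₀ × d)
Kc = 35.2 / (7.18 × 7) = 35.2 / 50.26 = 0.7004

0.70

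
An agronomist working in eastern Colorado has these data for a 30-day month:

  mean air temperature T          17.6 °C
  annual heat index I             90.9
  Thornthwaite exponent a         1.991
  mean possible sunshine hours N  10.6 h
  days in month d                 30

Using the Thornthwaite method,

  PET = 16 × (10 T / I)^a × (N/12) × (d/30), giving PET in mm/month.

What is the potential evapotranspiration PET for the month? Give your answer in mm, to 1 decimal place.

52.7 mm

10T/I = 10 × 17.6 / 90.9 = 1.9362
(10T/I)^a = 1.9362^1.991 = 3.7266
Uncorrected PET = 16 × 3.7266 = 59.626 mm
Correction = (N/12)(d/30) = (10.6/12)(30/30) = 0.8833
PET = 59.626 × 0.8833 = 52.668 mm/month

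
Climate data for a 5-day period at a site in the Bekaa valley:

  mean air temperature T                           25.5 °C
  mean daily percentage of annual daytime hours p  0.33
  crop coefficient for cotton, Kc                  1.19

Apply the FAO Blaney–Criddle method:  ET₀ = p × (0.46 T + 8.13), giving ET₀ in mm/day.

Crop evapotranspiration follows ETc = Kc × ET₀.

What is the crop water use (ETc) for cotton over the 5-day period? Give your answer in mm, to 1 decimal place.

ET₀ = 0.33 × (0.46 × 25.5 + 8.13) = 0.33 × 19.860 = 6.5538 mm/d
ETc = Kc × ET₀ = 1.19 × 6.5538 = 7.7990 mm/d
Over 5 days: 7.7990 × 5 = 38.995 mm

39.0 mm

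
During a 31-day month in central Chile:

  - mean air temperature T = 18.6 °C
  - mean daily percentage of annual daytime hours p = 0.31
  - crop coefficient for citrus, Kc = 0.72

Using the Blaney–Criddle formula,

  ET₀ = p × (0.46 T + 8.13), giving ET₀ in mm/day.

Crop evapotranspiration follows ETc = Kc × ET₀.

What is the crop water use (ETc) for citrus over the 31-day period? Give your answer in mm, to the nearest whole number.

ET₀ = 0.31 × (0.46 × 18.6 + 8.13) = 0.31 × 16.686 = 5.1727 mm/d
ETc = Kc × ET₀ = 0.72 × 5.1727 = 3.7243 mm/d
Over 31 days: 3.7243 × 31 = 115.453 mm

115 mm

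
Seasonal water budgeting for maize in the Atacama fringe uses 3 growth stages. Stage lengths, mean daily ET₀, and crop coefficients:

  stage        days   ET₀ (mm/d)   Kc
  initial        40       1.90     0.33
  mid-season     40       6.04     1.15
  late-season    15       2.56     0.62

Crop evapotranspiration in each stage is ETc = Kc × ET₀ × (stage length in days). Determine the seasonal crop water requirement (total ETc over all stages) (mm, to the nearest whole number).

initial: 0.33 × 1.90 × 40 = 25.08 mm
mid-season: 1.15 × 6.04 × 40 = 277.84 mm
late-season: 0.62 × 2.56 × 15 = 23.81 mm
Seasonal total = 326.73 mm

327 mm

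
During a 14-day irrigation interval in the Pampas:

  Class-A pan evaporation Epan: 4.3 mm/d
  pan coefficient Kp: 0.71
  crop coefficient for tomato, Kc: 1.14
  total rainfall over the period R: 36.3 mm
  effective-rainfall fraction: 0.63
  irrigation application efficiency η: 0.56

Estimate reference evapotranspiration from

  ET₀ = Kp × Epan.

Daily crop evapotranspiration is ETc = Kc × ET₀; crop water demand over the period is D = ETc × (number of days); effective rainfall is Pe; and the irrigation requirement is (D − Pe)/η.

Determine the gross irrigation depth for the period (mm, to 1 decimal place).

ET₀ = 0.71 × 4.3 = 3.0530 mm/d
ETc = Kc × ET₀ = 1.14 × 3.0530 = 3.4804 mm/d
Crop demand D = ETc × 14 d = 3.4804 × 14 = 48.726 mm
Pe = 0.63 × 36.3 = 22.869 mm
D − Pe = 48.726 − 22.869 = 25.857 mm
Gross irrigation = 25.857 / 0.56 = 46.173 mm

46.2 mm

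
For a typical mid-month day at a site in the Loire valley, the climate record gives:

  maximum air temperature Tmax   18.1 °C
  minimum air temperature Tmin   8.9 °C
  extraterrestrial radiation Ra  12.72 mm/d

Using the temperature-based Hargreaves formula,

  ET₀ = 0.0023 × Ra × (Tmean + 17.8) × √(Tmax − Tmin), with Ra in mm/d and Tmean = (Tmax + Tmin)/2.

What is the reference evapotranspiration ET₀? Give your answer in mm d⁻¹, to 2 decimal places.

2.78 mm d⁻¹

Tmean = (18.1 + 8.9)/2 = 13.50 °C
ET₀ = 0.0023 × 12.72 × (13.50 + 17.8) × √9.2 = 0.0023 × 12.72 × 31.30 × 3.0332 = 2.7775 mm/d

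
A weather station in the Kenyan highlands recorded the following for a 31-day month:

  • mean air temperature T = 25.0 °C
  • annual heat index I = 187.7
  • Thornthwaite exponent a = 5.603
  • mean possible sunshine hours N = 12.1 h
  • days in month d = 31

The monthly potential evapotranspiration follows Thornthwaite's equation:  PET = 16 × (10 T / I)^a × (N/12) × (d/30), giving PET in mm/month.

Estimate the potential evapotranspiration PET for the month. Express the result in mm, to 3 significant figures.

10T/I = 10 × 25.0 / 187.7 = 1.3319
(10T/I)^a = 1.3319^5.603 = 4.9821
Uncorrected PET = 16 × 4.9821 = 79.714 mm
Correction = (N/12)(d/30) = (12.1/12)(31/30) = 1.0419
PET = 79.714 × 1.0419 = 83.054 mm/month

83.1 mm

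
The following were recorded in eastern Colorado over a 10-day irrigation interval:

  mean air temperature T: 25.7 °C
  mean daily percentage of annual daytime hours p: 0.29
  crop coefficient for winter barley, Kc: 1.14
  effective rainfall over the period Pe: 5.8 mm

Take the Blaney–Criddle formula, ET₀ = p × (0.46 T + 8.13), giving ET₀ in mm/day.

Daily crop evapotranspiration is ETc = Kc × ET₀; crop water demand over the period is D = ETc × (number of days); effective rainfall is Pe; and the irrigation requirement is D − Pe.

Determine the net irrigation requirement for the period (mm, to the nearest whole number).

ET₀ = 0.29 × (0.46 × 25.7 + 8.13) = 0.29 × 19.952 = 5.7861 mm/d
ETc = Kc × ET₀ = 1.14 × 5.7861 = 6.5962 mm/d
Crop demand D = ETc × 10 d = 6.5962 × 10 = 65.962 mm
D − Pe = 65.962 − 5.8 = 60.162 mm

60 mm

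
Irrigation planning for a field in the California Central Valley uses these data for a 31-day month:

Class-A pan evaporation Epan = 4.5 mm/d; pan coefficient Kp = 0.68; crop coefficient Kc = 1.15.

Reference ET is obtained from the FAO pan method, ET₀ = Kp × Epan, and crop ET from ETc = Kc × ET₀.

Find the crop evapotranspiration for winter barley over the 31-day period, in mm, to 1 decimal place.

ET₀ = 0.68 × 4.5 = 3.0600 mm/d
ETc = Kc × ET₀ = 1.15 × 3.0600 = 3.5190 mm/d
Over 31 days: 3.5190 × 31 = 109.089 mm

109.1 mm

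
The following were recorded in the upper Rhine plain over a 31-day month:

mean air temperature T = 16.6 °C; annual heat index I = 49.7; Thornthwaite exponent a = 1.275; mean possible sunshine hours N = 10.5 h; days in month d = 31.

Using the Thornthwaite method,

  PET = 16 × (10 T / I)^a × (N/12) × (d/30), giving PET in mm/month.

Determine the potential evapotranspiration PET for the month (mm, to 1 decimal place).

67.3 mm

10T/I = 10 × 16.6 / 49.7 = 3.3400
(10T/I)^a = 3.3400^1.275 = 4.6535
Uncorrected PET = 16 × 4.6535 = 74.456 mm
Correction = (N/12)(d/30) = (10.5/12)(31/30) = 0.9042
PET = 74.456 × 0.9042 = 67.323 mm/month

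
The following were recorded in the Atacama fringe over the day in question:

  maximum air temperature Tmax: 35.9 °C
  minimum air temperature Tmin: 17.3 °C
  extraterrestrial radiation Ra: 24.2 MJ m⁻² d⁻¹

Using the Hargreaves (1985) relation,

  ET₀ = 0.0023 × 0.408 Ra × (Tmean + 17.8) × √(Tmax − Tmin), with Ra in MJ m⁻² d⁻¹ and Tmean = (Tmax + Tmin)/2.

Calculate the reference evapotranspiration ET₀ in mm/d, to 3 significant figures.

4.35 mm/d

Tmean = (35.9 + 17.3)/2 = 26.60 °C
0.408 Ra = 0.408 × 24.2 = 9.8736 mm/d equivalent
ET₀ = 0.0023 × 9.8736 × (26.60 + 17.8) × √18.6 = 0.0023 × 9.8736 × 44.40 × 4.3128 = 4.3486 mm/d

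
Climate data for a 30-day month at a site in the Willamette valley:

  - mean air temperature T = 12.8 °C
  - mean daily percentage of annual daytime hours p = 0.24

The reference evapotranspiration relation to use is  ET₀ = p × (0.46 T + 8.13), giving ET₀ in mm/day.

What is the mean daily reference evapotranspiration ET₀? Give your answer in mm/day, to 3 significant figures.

3.36 mm/day

ET₀ = 0.24 × (0.46 × 12.8 + 8.13) = 0.24 × 14.018 = 3.3643 mm/d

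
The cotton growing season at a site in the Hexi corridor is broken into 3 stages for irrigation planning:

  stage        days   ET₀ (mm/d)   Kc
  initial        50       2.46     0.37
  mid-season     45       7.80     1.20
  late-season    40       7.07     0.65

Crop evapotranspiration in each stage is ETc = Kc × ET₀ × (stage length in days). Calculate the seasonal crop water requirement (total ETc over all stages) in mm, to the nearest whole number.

651 mm

initial: 0.37 × 2.46 × 50 = 45.51 mm
mid-season: 1.20 × 7.80 × 45 = 421.20 mm
late-season: 0.65 × 7.07 × 40 = 183.82 mm
Seasonal total = 650.53 mm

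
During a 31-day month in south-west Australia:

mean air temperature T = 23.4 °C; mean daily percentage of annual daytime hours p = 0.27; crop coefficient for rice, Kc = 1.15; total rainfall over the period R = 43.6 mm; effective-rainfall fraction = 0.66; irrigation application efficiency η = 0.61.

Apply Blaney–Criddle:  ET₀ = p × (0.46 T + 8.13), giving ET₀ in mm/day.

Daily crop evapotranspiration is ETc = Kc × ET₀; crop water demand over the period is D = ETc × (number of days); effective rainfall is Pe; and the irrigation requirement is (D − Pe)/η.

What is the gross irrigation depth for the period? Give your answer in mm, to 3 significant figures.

ET₀ = 0.27 × (0.46 × 23.4 + 8.13) = 0.27 × 18.894 = 5.1014 mm/d
ETc = Kc × ET₀ = 1.15 × 5.1014 = 5.8666 mm/d
Crop demand D = ETc × 31 d = 5.8666 × 31 = 181.865 mm
Pe = 0.66 × 43.6 = 28.776 mm
D − Pe = 181.865 − 28.776 = 153.089 mm
Gross irrigation = 153.089 / 0.61 = 250.966 mm

251 mm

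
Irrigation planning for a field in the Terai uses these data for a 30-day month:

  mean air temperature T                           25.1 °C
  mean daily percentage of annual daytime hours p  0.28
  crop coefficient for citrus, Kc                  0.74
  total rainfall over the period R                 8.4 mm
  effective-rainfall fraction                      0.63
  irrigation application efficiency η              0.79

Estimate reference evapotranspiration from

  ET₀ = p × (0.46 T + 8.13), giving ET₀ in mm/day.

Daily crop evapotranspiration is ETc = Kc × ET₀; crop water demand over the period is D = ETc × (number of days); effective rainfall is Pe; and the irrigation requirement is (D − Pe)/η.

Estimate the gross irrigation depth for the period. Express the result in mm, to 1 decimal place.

148.1 mm

ET₀ = 0.28 × (0.46 × 25.1 + 8.13) = 0.28 × 19.676 = 5.5093 mm/d
ETc = Kc × ET₀ = 0.74 × 5.5093 = 4.0769 mm/d
Crop demand D = ETc × 30 d = 4.0769 × 30 = 122.307 mm
Pe = 0.63 × 8.4 = 5.292 mm
D − Pe = 122.307 − 5.292 = 117.015 mm
Gross irrigation = 117.015 / 0.79 = 148.120 mm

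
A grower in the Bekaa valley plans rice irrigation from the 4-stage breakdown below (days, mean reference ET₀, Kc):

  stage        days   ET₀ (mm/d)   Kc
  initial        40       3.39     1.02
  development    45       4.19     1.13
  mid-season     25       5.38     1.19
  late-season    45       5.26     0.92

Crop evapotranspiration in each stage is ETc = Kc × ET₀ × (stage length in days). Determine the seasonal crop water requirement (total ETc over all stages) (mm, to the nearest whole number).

729 mm

initial: 1.02 × 3.39 × 40 = 138.31 mm
development: 1.13 × 4.19 × 45 = 213.06 mm
mid-season: 1.19 × 5.38 × 25 = 160.06 mm
late-season: 0.92 × 5.26 × 45 = 217.76 mm
Seasonal total = 729.19 mm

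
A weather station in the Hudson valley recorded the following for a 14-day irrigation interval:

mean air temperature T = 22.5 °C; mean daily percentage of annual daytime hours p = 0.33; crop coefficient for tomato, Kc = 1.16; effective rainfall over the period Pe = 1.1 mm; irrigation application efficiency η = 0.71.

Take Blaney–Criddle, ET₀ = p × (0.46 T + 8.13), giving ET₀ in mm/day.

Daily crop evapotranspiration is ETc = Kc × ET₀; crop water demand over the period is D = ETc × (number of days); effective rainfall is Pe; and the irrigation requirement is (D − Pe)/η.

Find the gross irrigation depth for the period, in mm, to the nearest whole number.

ET₀ = 0.33 × (0.46 × 22.5 + 8.13) = 0.33 × 18.480 = 6.0984 mm/d
ETc = Kc × ET₀ = 1.16 × 6.0984 = 7.0741 mm/d
Crop demand D = ETc × 14 d = 7.0741 × 14 = 99.037 mm
D − Pe = 99.037 − 1.1 = 97.937 mm
Gross irrigation = 97.937 / 0.71 = 137.939 mm

138 mm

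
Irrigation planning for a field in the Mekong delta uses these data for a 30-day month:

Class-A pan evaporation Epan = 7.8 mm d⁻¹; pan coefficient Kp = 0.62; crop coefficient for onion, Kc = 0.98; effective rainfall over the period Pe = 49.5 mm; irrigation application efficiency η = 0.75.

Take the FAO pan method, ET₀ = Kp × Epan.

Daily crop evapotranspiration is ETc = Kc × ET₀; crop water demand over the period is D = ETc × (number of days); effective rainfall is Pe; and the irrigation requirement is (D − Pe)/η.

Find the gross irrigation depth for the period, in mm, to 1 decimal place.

123.6 mm

ET₀ = 0.62 × 7.8 = 4.8360 mm/d
ETc = Kc × ET₀ = 0.98 × 4.8360 = 4.7393 mm/d
Crop demand D = ETc × 30 d = 4.7393 × 30 = 142.179 mm
D − Pe = 142.179 − 49.5 = 92.679 mm
Gross irrigation = 92.679 / 0.75 = 123.572 mm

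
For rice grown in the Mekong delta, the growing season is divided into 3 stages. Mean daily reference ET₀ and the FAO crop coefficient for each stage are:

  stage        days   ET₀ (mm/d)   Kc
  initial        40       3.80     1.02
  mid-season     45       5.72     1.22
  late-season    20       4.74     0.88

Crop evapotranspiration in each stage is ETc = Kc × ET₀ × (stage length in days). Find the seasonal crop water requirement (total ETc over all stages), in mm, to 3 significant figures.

552 mm

initial: 1.02 × 3.80 × 40 = 155.04 mm
mid-season: 1.22 × 5.72 × 45 = 314.03 mm
late-season: 0.88 × 4.74 × 20 = 83.42 mm
Seasonal total = 552.49 mm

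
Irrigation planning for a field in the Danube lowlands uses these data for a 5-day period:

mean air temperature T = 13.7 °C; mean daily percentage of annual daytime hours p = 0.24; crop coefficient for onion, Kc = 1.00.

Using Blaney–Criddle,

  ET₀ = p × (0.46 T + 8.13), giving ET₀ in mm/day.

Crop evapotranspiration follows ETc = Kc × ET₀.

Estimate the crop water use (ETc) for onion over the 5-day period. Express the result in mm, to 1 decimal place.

ET₀ = 0.24 × (0.46 × 13.7 + 8.13) = 0.24 × 14.432 = 3.4637 mm/d
ETc = Kc × ET₀ = 1.00 × 3.4637 = 3.4637 mm/d
Over 5 days: 3.4637 × 5 = 17.319 mm

17.3 mm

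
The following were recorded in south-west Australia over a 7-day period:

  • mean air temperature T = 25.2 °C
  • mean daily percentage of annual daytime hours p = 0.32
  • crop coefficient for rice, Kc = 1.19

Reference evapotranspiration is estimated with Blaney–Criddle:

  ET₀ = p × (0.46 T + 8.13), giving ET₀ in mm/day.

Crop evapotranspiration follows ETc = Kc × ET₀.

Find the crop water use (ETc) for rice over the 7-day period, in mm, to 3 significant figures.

52.6 mm

ET₀ = 0.32 × (0.46 × 25.2 + 8.13) = 0.32 × 19.722 = 6.3110 mm/d
ETc = Kc × ET₀ = 1.19 × 6.3110 = 7.5101 mm/d
Over 7 days: 7.5101 × 7 = 52.571 mm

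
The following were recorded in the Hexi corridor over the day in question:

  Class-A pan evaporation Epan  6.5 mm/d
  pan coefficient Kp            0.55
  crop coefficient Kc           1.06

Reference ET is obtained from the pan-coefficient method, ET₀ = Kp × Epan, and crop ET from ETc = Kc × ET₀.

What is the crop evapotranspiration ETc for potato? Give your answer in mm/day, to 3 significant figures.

3.79 mm/day

ET₀ = 0.55 × 6.5 = 3.5750 mm/d
ETc = Kc × ET₀ = 1.06 × 3.5750 = 3.7895 mm/d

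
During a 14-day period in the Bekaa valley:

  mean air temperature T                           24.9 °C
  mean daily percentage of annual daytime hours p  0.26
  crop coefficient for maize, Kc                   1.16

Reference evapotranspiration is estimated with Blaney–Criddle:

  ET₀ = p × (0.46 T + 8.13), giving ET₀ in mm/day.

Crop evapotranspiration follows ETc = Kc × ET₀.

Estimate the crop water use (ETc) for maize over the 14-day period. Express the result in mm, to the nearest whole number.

ET₀ = 0.26 × (0.46 × 24.9 + 8.13) = 0.26 × 19.584 = 5.0918 mm/d
ETc = Kc × ET₀ = 1.16 × 5.0918 = 5.9065 mm/d
Over 14 days: 5.9065 × 14 = 82.691 mm

83 mm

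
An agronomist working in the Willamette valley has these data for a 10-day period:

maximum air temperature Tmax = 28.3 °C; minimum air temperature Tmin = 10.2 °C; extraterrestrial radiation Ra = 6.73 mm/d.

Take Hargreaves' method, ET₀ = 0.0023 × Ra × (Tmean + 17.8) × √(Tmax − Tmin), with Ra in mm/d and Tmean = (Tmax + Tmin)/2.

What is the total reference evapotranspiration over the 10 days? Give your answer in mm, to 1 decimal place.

24.4 mm

Tmean = (28.3 + 10.2)/2 = 19.25 °C
ET₀ = 0.0023 × 6.73 × (19.25 + 17.8) × √18.1 = 0.0023 × 6.73 × 37.05 × 4.2544 = 2.4399 mm/d
Over 10 days: 2.4399 × 10 = 24.399 mm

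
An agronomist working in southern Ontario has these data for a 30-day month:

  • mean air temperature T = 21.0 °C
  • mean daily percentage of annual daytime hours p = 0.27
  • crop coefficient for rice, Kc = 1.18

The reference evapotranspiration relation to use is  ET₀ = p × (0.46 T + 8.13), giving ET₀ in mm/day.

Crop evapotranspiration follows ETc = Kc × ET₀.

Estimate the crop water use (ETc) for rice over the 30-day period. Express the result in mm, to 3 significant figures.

170 mm

ET₀ = 0.27 × (0.46 × 21.0 + 8.13) = 0.27 × 17.790 = 4.8033 mm/d
ETc = Kc × ET₀ = 1.18 × 4.8033 = 5.6679 mm/d
Over 30 days: 5.6679 × 30 = 170.037 mm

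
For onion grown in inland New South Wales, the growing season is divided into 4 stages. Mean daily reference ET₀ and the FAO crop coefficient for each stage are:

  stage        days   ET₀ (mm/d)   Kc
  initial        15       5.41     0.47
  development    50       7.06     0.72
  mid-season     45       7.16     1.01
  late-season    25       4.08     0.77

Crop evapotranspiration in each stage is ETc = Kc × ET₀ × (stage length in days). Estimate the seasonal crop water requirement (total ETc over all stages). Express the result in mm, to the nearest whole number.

initial: 0.47 × 5.41 × 15 = 38.14 mm
development: 0.72 × 7.06 × 50 = 254.16 mm
mid-season: 1.01 × 7.16 × 45 = 325.42 mm
late-season: 0.77 × 4.08 × 25 = 78.54 mm
Seasonal total = 696.26 mm

696 mm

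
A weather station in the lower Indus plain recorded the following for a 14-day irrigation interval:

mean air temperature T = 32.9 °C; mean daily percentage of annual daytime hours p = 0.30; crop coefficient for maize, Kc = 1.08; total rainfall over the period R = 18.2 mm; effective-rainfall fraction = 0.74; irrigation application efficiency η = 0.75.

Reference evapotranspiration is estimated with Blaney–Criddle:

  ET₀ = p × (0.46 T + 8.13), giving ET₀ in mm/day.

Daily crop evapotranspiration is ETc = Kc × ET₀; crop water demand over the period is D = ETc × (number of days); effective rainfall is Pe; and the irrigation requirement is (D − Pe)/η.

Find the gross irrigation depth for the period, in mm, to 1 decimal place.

122.7 mm

ET₀ = 0.30 × (0.46 × 32.9 + 8.13) = 0.30 × 23.264 = 6.9792 mm/d
ETc = Kc × ET₀ = 1.08 × 6.9792 = 7.5375 mm/d
Crop demand D = ETc × 14 d = 7.5375 × 14 = 105.525 mm
Pe = 0.74 × 18.2 = 13.468 mm
D − Pe = 105.525 − 13.468 = 92.057 mm
Gross irrigation = 92.057 / 0.75 = 122.743 mm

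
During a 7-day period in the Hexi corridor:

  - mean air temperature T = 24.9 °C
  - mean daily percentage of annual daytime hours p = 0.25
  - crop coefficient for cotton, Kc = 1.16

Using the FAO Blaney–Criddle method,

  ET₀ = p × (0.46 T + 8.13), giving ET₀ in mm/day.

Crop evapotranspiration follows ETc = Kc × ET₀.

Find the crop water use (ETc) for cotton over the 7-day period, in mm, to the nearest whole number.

ET₀ = 0.25 × (0.46 × 24.9 + 8.13) = 0.25 × 19.584 = 4.8960 mm/d
ETc = Kc × ET₀ = 1.16 × 4.8960 = 5.6794 mm/d
Over 7 days: 5.6794 × 7 = 39.756 mm

40 mm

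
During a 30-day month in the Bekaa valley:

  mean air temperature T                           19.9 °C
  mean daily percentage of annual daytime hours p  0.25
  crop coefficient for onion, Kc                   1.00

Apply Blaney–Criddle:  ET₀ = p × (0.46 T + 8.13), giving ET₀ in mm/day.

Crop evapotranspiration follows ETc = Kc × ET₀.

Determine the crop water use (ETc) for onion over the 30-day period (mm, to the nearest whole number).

130 mm

ET₀ = 0.25 × (0.46 × 19.9 + 8.13) = 0.25 × 17.284 = 4.3210 mm/d
ETc = Kc × ET₀ = 1.00 × 4.3210 = 4.3210 mm/d
Over 30 days: 4.3210 × 30 = 129.630 mm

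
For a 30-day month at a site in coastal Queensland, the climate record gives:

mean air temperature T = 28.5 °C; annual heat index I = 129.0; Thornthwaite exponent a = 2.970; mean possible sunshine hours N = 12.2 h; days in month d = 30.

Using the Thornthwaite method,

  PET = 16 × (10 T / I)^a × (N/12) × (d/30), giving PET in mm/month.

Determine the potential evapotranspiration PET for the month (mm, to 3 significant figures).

171 mm

10T/I = 10 × 28.5 / 129.0 = 2.2093
(10T/I)^a = 2.2093^2.970 = 10.5302
Uncorrected PET = 16 × 10.5302 = 168.483 mm
Correction = (N/12)(d/30) = (12.2/12)(30/30) = 1.0167
PET = 168.483 × 1.0167 = 171.297 mm/month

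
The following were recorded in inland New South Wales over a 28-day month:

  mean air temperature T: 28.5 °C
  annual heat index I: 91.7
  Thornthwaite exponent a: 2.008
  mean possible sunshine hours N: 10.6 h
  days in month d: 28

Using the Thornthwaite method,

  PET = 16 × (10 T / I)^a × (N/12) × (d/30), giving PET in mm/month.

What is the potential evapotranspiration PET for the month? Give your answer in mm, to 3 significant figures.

10T/I = 10 × 28.5 / 91.7 = 3.1080
(10T/I)^a = 3.1080^2.008 = 9.7477
Uncorrected PET = 16 × 9.7477 = 155.963 mm
Correction = (N/12)(d/30) = (10.6/12)(28/30) = 0.8244
PET = 155.963 × 0.8244 = 128.576 mm/month

129 mm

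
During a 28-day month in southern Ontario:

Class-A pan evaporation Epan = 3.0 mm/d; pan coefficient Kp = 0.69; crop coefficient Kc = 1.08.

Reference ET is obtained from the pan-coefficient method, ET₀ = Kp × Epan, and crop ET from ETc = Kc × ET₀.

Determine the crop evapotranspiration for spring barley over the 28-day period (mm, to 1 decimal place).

ET₀ = 0.69 × 3.0 = 2.0700 mm/d
ETc = Kc × ET₀ = 1.08 × 2.0700 = 2.2356 mm/d
Over 28 days: 2.2356 × 28 = 62.597 mm

62.6 mm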